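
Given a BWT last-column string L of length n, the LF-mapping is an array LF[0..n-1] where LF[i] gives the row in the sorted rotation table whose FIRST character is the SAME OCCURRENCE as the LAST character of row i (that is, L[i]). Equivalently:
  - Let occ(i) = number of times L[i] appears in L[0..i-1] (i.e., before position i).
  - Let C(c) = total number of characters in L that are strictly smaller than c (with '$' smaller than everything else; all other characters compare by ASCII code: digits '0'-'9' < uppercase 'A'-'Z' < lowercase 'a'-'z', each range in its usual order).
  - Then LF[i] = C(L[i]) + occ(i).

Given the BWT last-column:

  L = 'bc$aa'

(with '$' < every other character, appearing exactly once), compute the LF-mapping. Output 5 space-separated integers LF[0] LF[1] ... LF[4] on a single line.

Char counts: '$':1, 'a':2, 'b':1, 'c':1
C (first-col start): C('$')=0, C('a')=1, C('b')=3, C('c')=4
L[0]='b': occ=0, LF[0]=C('b')+0=3+0=3
L[1]='c': occ=0, LF[1]=C('c')+0=4+0=4
L[2]='$': occ=0, LF[2]=C('$')+0=0+0=0
L[3]='a': occ=0, LF[3]=C('a')+0=1+0=1
L[4]='a': occ=1, LF[4]=C('a')+1=1+1=2

Answer: 3 4 0 1 2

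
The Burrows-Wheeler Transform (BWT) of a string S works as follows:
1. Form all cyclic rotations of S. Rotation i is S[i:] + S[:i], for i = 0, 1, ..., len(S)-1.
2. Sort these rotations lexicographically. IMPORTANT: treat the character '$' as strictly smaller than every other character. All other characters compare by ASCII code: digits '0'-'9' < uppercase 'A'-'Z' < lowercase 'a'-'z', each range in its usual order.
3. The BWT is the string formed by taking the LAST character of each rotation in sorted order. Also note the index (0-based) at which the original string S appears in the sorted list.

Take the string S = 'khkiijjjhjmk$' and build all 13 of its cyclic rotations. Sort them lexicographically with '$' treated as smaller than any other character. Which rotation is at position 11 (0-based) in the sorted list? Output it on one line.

All 13 rotations (rotation i = S[i:]+S[:i]):
  rot[0] = khkiijjjhjmk$
  rot[1] = hkiijjjhjmk$k
  rot[2] = kiijjjhjmk$kh
  rot[3] = iijjjhjmk$khk
  rot[4] = ijjjhjmk$khki
  rot[5] = jjjhjmk$khkii
  rot[6] = jjhjmk$khkiij
  rot[7] = jhjmk$khkiijj
  rot[8] = hjmk$khkiijjj
  rot[9] = jmk$khkiijjjh
  rot[10] = mk$khkiijjjhj
  rot[11] = k$khkiijjjhjm
  rot[12] = $khkiijjjhjmk
Sorted (with $ < everything):
  sorted[0] = $khkiijjjhjmk
  sorted[1] = hjmk$khkiijjj
  sorted[2] = hkiijjjhjmk$k
  sorted[3] = iijjjhjmk$khk
  sorted[4] = ijjjhjmk$khki
  sorted[5] = jhjmk$khkiijj
  sorted[6] = jjhjmk$khkiij
  sorted[7] = jjjhjmk$khkii
  sorted[8] = jmk$khkiijjjh
  sorted[9] = k$khkiijjjhjm
  sorted[10] = khkiijjjhjmk$
  sorted[11] = kiijjjhjmk$kh
  sorted[12] = mk$khkiijjjhj
sorted[11] = kiijjjhjmk$kh

Answer: kiijjjhjmk$kh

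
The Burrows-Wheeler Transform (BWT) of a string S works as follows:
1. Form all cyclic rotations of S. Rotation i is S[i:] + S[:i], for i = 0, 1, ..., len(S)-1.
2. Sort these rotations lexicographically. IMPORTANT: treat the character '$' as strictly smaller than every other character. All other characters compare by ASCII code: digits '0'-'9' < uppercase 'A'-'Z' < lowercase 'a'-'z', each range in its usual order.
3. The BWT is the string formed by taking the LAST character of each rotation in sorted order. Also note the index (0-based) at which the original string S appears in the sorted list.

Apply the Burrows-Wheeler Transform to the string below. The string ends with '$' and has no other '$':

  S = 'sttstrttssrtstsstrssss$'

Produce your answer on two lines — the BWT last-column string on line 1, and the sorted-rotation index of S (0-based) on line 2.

All 23 rotations (rotation i = S[i:]+S[:i]):
  rot[0] = sttstrttssrtstsstrssss$
  rot[1] = ttstrttssrtstsstrssss$s
  rot[2] = tstrttssrtstsstrssss$st
  rot[3] = strttssrtstsstrssss$stt
  rot[4] = trttssrtstsstrssss$stts
  rot[5] = rttssrtstsstrssss$sttst
  rot[6] = ttssrtstsstrssss$sttstr
  rot[7] = tssrtstsstrssss$sttstrt
  rot[8] = ssrtstsstrssss$sttstrtt
  rot[9] = srtstsstrssss$sttstrtts
  rot[10] = rtstsstrssss$sttstrttss
  rot[11] = tstsstrssss$sttstrttssr
  rot[12] = stsstrssss$sttstrttssrt
  rot[13] = tsstrssss$sttstrttssrts
  rot[14] = sstrssss$sttstrttssrtst
  rot[15] = strssss$sttstrttssrtsts
  rot[16] = trssss$sttstrttssrtstss
  rot[17] = rssss$sttstrttssrtstsst
  rot[18] = ssss$sttstrttssrtstsstr
  rot[19] = sss$sttstrttssrtstsstrs
  rot[20] = ss$sttstrttssrtstsstrss
  rot[21] = s$sttstrttssrtstsstrsss
  rot[22] = $sttstrttssrtstsstrssss
Sorted (with $ < everything):
  sorted[0] = $sttstrttssrtstsstrssss  (last char: 's')
  sorted[1] = rssss$sttstrttssrtstsst  (last char: 't')
  sorted[2] = rtstsstrssss$sttstrttss  (last char: 's')
  sorted[3] = rttssrtstsstrssss$sttst  (last char: 't')
  sorted[4] = s$sttstrttssrtstsstrsss  (last char: 's')
  sorted[5] = srtstsstrssss$sttstrtts  (last char: 's')
  sorted[6] = ss$sttstrttssrtstsstrss  (last char: 's')
  sorted[7] = ssrtstsstrssss$sttstrtt  (last char: 't')
  sorted[8] = sss$sttstrttssrtstsstrs  (last char: 's')
  sorted[9] = ssss$sttstrttssrtstsstr  (last char: 'r')
  sorted[10] = sstrssss$sttstrttssrtst  (last char: 't')
  sorted[11] = strssss$sttstrttssrtsts  (last char: 's')
  sorted[12] = strttssrtstsstrssss$stt  (last char: 't')
  sorted[13] = stsstrssss$sttstrttssrt  (last char: 't')
  sorted[14] = sttstrttssrtstsstrssss$  (last char: '$')
  sorted[15] = trssss$sttstrttssrtstss  (last char: 's')
  sorted[16] = trttssrtstsstrssss$stts  (last char: 's')
  sorted[17] = tssrtstsstrssss$sttstrt  (last char: 't')
  sorted[18] = tsstrssss$sttstrttssrts  (last char: 's')
  sorted[19] = tstrttssrtstsstrssss$st  (last char: 't')
  sorted[20] = tstsstrssss$sttstrttssr  (last char: 'r')
  sorted[21] = ttssrtstsstrssss$sttstr  (last char: 'r')
  sorted[22] = ttstrttssrtstsstrssss$s  (last char: 's')
Last column: ststssstsrtstt$sststrrs
Original string S is at sorted index 14

Answer: ststssstsrtstt$sststrrs
14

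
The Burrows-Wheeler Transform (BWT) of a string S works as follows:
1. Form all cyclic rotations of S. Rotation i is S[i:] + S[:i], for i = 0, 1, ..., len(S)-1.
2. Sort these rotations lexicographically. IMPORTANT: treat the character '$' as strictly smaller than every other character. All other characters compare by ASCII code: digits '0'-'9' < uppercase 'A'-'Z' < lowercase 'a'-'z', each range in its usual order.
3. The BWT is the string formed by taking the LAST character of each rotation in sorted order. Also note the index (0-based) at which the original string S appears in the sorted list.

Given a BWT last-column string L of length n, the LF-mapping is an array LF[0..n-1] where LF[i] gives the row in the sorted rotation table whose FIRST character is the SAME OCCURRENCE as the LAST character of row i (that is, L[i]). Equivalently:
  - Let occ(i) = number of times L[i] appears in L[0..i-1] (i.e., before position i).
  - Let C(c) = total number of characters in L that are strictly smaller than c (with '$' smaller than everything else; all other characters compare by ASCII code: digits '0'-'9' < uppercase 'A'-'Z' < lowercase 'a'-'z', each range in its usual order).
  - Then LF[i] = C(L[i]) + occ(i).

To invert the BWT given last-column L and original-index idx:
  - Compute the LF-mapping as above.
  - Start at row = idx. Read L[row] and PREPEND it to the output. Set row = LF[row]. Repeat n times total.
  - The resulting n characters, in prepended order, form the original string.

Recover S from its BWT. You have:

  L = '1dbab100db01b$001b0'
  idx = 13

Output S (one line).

Answer: b0b1a01bd00d10bb01$

Derivation:
LF mapping: 7 17 12 11 13 8 1 2 18 14 3 9 15 0 4 5 10 16 6
Walk LF starting at row 13, prepending L[row]:
  step 1: row=13, L[13]='$', prepend. Next row=LF[13]=0
  step 2: row=0, L[0]='1', prepend. Next row=LF[0]=7
  step 3: row=7, L[7]='0', prepend. Next row=LF[7]=2
  step 4: row=2, L[2]='b', prepend. Next row=LF[2]=12
  step 5: row=12, L[12]='b', prepend. Next row=LF[12]=15
  step 6: row=15, L[15]='0', prepend. Next row=LF[15]=5
  step 7: row=5, L[5]='1', prepend. Next row=LF[5]=8
  step 8: row=8, L[8]='d', prepend. Next row=LF[8]=18
  step 9: row=18, L[18]='0', prepend. Next row=LF[18]=6
  step 10: row=6, L[6]='0', prepend. Next row=LF[6]=1
  step 11: row=1, L[1]='d', prepend. Next row=LF[1]=17
  step 12: row=17, L[17]='b', prepend. Next row=LF[17]=16
  step 13: row=16, L[16]='1', prepend. Next row=LF[16]=10
  step 14: row=10, L[10]='0', prepend. Next row=LF[10]=3
  step 15: row=3, L[3]='a', prepend. Next row=LF[3]=11
  step 16: row=11, L[11]='1', prepend. Next row=LF[11]=9
  step 17: row=9, L[9]='b', prepend. Next row=LF[9]=14
  step 18: row=14, L[14]='0', prepend. Next row=LF[14]=4
  step 19: row=4, L[4]='b', prepend. Next row=LF[4]=13
Reversed output: b0b1a01bd00d10bb01$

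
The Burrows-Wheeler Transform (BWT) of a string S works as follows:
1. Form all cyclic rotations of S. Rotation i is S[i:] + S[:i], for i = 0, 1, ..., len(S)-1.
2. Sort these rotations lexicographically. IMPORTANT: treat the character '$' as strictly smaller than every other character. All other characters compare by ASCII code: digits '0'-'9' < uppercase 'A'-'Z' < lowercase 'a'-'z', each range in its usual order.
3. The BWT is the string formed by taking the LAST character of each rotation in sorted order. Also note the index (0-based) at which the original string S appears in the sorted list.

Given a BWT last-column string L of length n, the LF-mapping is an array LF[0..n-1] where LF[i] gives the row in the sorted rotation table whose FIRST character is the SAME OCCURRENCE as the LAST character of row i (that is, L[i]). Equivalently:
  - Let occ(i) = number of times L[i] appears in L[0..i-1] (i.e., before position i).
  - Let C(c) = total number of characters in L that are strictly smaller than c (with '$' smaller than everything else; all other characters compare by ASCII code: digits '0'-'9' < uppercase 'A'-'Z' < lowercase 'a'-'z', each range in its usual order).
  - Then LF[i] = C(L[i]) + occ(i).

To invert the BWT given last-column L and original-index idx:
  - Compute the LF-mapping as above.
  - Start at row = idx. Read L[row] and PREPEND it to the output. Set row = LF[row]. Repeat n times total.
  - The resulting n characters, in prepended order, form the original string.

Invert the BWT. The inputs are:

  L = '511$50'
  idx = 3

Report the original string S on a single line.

LF mapping: 4 2 3 0 5 1
Walk LF starting at row 3, prepending L[row]:
  step 1: row=3, L[3]='$', prepend. Next row=LF[3]=0
  step 2: row=0, L[0]='5', prepend. Next row=LF[0]=4
  step 3: row=4, L[4]='5', prepend. Next row=LF[4]=5
  step 4: row=5, L[5]='0', prepend. Next row=LF[5]=1
  step 5: row=1, L[1]='1', prepend. Next row=LF[1]=2
  step 6: row=2, L[2]='1', prepend. Next row=LF[2]=3
Reversed output: 11055$

Answer: 11055$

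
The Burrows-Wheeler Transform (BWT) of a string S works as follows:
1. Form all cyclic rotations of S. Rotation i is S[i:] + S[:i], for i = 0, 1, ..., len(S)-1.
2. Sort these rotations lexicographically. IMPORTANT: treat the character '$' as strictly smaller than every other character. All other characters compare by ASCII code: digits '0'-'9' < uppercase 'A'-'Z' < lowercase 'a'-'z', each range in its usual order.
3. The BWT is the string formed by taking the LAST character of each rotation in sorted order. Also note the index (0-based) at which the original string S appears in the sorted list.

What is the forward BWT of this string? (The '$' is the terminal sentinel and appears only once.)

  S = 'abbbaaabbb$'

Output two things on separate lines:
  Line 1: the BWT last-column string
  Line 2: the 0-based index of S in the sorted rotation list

Answer: bbaa$bbbbaa
4

Derivation:
All 11 rotations (rotation i = S[i:]+S[:i]):
  rot[0] = abbbaaabbb$
  rot[1] = bbbaaabbb$a
  rot[2] = bbaaabbb$ab
  rot[3] = baaabbb$abb
  rot[4] = aaabbb$abbb
  rot[5] = aabbb$abbba
  rot[6] = abbb$abbbaa
  rot[7] = bbb$abbbaaa
  rot[8] = bb$abbbaaab
  rot[9] = b$abbbaaabb
  rot[10] = $abbbaaabbb
Sorted (with $ < everything):
  sorted[0] = $abbbaaabbb  (last char: 'b')
  sorted[1] = aaabbb$abbb  (last char: 'b')
  sorted[2] = aabbb$abbba  (last char: 'a')
  sorted[3] = abbb$abbbaa  (last char: 'a')
  sorted[4] = abbbaaabbb$  (last char: '$')
  sorted[5] = b$abbbaaabb  (last char: 'b')
  sorted[6] = baaabbb$abb  (last char: 'b')
  sorted[7] = bb$abbbaaab  (last char: 'b')
  sorted[8] = bbaaabbb$ab  (last char: 'b')
  sorted[9] = bbb$abbbaaa  (last char: 'a')
  sorted[10] = bbbaaabbb$a  (last char: 'a')
Last column: bbaa$bbbbaa
Original string S is at sorted index 4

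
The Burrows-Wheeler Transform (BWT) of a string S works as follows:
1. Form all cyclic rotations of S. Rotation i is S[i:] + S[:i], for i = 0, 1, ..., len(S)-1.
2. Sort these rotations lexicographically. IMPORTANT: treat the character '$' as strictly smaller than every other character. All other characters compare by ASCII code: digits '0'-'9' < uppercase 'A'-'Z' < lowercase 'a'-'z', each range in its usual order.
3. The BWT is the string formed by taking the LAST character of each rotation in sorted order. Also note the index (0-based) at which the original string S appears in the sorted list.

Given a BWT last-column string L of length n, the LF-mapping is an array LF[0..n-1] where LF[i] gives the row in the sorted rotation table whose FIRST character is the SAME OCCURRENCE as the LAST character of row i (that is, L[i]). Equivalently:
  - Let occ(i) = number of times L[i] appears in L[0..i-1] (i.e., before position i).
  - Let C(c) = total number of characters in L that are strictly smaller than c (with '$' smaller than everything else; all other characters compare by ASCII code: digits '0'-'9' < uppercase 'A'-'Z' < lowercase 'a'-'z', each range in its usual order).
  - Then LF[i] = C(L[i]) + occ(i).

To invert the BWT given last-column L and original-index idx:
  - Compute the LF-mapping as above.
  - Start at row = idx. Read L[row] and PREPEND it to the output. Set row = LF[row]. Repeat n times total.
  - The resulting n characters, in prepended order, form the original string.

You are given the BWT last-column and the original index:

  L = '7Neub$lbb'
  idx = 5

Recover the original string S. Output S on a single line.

LF mapping: 1 2 6 8 3 0 7 4 5
Walk LF starting at row 5, prepending L[row]:
  step 1: row=5, L[5]='$', prepend. Next row=LF[5]=0
  step 2: row=0, L[0]='7', prepend. Next row=LF[0]=1
  step 3: row=1, L[1]='N', prepend. Next row=LF[1]=2
  step 4: row=2, L[2]='e', prepend. Next row=LF[2]=6
  step 5: row=6, L[6]='l', prepend. Next row=LF[6]=7
  step 6: row=7, L[7]='b', prepend. Next row=LF[7]=4
  step 7: row=4, L[4]='b', prepend. Next row=LF[4]=3
  step 8: row=3, L[3]='u', prepend. Next row=LF[3]=8
  step 9: row=8, L[8]='b', prepend. Next row=LF[8]=5
Reversed output: bubbleN7$

Answer: bubbleN7$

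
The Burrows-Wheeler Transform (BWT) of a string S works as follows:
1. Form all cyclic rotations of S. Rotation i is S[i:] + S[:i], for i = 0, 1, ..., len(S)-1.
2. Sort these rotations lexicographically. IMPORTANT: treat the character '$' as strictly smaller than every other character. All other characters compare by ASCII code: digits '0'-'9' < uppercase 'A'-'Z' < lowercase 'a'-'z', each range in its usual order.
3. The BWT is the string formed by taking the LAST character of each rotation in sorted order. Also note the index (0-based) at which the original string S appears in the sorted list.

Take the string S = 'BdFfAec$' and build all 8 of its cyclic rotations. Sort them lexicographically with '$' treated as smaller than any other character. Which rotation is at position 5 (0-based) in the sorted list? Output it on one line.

Answer: dFfAec$B

Derivation:
All 8 rotations (rotation i = S[i:]+S[:i]):
  rot[0] = BdFfAec$
  rot[1] = dFfAec$B
  rot[2] = FfAec$Bd
  rot[3] = fAec$BdF
  rot[4] = Aec$BdFf
  rot[5] = ec$BdFfA
  rot[6] = c$BdFfAe
  rot[7] = $BdFfAec
Sorted (with $ < everything):
  sorted[0] = $BdFfAec
  sorted[1] = Aec$BdFf
  sorted[2] = BdFfAec$
  sorted[3] = FfAec$Bd
  sorted[4] = c$BdFfAe
  sorted[5] = dFfAec$B
  sorted[6] = ec$BdFfA
  sorted[7] = fAec$BdF
sorted[5] = dFfAec$B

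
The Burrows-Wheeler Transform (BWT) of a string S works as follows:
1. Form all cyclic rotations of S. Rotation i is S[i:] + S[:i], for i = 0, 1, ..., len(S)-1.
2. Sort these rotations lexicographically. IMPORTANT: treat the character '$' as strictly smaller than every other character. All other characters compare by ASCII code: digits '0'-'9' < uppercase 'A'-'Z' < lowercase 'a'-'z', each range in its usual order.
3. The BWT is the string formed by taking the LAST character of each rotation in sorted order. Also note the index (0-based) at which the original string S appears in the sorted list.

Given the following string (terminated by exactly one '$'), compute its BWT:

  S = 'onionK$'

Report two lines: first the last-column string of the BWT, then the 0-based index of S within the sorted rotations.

All 7 rotations (rotation i = S[i:]+S[:i]):
  rot[0] = onionK$
  rot[1] = nionK$o
  rot[2] = ionK$on
  rot[3] = onK$oni
  rot[4] = nK$onio
  rot[5] = K$onion
  rot[6] = $onionK
Sorted (with $ < everything):
  sorted[0] = $onionK  (last char: 'K')
  sorted[1] = K$onion  (last char: 'n')
  sorted[2] = ionK$on  (last char: 'n')
  sorted[3] = nK$onio  (last char: 'o')
  sorted[4] = nionK$o  (last char: 'o')
  sorted[5] = onK$oni  (last char: 'i')
  sorted[6] = onionK$  (last char: '$')
Last column: Knnooi$
Original string S is at sorted index 6

Answer: Knnooi$
6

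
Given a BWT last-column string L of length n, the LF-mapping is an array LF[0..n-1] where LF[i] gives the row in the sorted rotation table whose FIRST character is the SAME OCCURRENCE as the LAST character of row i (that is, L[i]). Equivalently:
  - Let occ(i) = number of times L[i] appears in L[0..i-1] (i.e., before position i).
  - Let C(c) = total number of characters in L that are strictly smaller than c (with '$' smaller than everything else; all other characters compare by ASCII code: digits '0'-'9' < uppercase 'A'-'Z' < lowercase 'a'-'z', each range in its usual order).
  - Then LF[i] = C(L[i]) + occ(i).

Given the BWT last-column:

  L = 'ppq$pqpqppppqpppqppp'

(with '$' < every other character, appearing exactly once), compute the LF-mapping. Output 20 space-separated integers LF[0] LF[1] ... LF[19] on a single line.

Answer: 1 2 15 0 3 16 4 17 5 6 7 8 18 9 10 11 19 12 13 14

Derivation:
Char counts: '$':1, 'p':14, 'q':5
C (first-col start): C('$')=0, C('p')=1, C('q')=15
L[0]='p': occ=0, LF[0]=C('p')+0=1+0=1
L[1]='p': occ=1, LF[1]=C('p')+1=1+1=2
L[2]='q': occ=0, LF[2]=C('q')+0=15+0=15
L[3]='$': occ=0, LF[3]=C('$')+0=0+0=0
L[4]='p': occ=2, LF[4]=C('p')+2=1+2=3
L[5]='q': occ=1, LF[5]=C('q')+1=15+1=16
L[6]='p': occ=3, LF[6]=C('p')+3=1+3=4
L[7]='q': occ=2, LF[7]=C('q')+2=15+2=17
L[8]='p': occ=4, LF[8]=C('p')+4=1+4=5
L[9]='p': occ=5, LF[9]=C('p')+5=1+5=6
L[10]='p': occ=6, LF[10]=C('p')+6=1+6=7
L[11]='p': occ=7, LF[11]=C('p')+7=1+7=8
L[12]='q': occ=3, LF[12]=C('q')+3=15+3=18
L[13]='p': occ=8, LF[13]=C('p')+8=1+8=9
L[14]='p': occ=9, LF[14]=C('p')+9=1+9=10
L[15]='p': occ=10, LF[15]=C('p')+10=1+10=11
L[16]='q': occ=4, LF[16]=C('q')+4=15+4=19
L[17]='p': occ=11, LF[17]=C('p')+11=1+11=12
L[18]='p': occ=12, LF[18]=C('p')+12=1+12=13
L[19]='p': occ=13, LF[19]=C('p')+13=1+13=14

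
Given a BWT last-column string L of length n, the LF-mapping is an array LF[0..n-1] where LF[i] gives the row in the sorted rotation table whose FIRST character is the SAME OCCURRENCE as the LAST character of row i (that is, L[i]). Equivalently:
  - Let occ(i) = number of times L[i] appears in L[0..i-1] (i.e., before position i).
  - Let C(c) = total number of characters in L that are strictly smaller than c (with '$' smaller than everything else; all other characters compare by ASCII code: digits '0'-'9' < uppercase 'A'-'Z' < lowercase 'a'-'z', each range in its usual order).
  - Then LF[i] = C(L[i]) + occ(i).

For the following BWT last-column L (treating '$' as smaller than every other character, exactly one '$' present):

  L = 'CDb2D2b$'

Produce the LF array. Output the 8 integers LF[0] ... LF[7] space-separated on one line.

Answer: 3 4 6 1 5 2 7 0

Derivation:
Char counts: '$':1, '2':2, 'C':1, 'D':2, 'b':2
C (first-col start): C('$')=0, C('2')=1, C('C')=3, C('D')=4, C('b')=6
L[0]='C': occ=0, LF[0]=C('C')+0=3+0=3
L[1]='D': occ=0, LF[1]=C('D')+0=4+0=4
L[2]='b': occ=0, LF[2]=C('b')+0=6+0=6
L[3]='2': occ=0, LF[3]=C('2')+0=1+0=1
L[4]='D': occ=1, LF[4]=C('D')+1=4+1=5
L[5]='2': occ=1, LF[5]=C('2')+1=1+1=2
L[6]='b': occ=1, LF[6]=C('b')+1=6+1=7
L[7]='$': occ=0, LF[7]=C('$')+0=0+0=0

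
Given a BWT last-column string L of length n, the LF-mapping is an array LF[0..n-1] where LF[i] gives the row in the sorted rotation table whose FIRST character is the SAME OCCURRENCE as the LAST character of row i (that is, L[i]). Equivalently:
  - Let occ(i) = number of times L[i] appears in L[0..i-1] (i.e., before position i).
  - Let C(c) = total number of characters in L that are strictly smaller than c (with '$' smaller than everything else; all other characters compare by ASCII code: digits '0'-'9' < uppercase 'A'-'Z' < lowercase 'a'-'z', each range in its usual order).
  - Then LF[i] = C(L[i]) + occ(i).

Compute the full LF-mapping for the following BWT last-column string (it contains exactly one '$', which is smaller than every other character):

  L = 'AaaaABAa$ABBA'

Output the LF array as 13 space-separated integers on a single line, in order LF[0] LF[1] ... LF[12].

Answer: 1 9 10 11 2 6 3 12 0 4 7 8 5

Derivation:
Char counts: '$':1, 'A':5, 'B':3, 'a':4
C (first-col start): C('$')=0, C('A')=1, C('B')=6, C('a')=9
L[0]='A': occ=0, LF[0]=C('A')+0=1+0=1
L[1]='a': occ=0, LF[1]=C('a')+0=9+0=9
L[2]='a': occ=1, LF[2]=C('a')+1=9+1=10
L[3]='a': occ=2, LF[3]=C('a')+2=9+2=11
L[4]='A': occ=1, LF[4]=C('A')+1=1+1=2
L[5]='B': occ=0, LF[5]=C('B')+0=6+0=6
L[6]='A': occ=2, LF[6]=C('A')+2=1+2=3
L[7]='a': occ=3, LF[7]=C('a')+3=9+3=12
L[8]='$': occ=0, LF[8]=C('$')+0=0+0=0
L[9]='A': occ=3, LF[9]=C('A')+3=1+3=4
L[10]='B': occ=1, LF[10]=C('B')+1=6+1=7
L[11]='B': occ=2, LF[11]=C('B')+2=6+2=8
L[12]='A': occ=4, LF[12]=C('A')+4=1+4=5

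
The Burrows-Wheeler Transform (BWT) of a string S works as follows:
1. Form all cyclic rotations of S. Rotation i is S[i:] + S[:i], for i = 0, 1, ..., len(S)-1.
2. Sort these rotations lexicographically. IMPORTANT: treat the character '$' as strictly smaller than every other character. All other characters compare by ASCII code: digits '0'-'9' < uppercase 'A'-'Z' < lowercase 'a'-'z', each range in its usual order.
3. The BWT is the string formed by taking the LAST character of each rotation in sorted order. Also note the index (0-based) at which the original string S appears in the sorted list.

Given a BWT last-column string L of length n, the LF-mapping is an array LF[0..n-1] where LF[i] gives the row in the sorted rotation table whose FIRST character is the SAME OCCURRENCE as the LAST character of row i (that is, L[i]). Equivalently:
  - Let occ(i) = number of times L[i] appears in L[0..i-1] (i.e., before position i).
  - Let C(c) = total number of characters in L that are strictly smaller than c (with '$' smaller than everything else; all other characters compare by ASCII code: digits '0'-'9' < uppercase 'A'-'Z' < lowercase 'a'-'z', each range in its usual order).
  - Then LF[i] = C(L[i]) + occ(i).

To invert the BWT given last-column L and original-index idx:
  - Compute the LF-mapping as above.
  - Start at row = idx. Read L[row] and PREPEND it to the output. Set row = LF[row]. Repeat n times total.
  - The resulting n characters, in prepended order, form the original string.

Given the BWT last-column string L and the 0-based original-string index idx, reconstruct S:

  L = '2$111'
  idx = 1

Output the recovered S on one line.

LF mapping: 4 0 1 2 3
Walk LF starting at row 1, prepending L[row]:
  step 1: row=1, L[1]='$', prepend. Next row=LF[1]=0
  step 2: row=0, L[0]='2', prepend. Next row=LF[0]=4
  step 3: row=4, L[4]='1', prepend. Next row=LF[4]=3
  step 4: row=3, L[3]='1', prepend. Next row=LF[3]=2
  step 5: row=2, L[2]='1', prepend. Next row=LF[2]=1
Reversed output: 1112$

Answer: 1112$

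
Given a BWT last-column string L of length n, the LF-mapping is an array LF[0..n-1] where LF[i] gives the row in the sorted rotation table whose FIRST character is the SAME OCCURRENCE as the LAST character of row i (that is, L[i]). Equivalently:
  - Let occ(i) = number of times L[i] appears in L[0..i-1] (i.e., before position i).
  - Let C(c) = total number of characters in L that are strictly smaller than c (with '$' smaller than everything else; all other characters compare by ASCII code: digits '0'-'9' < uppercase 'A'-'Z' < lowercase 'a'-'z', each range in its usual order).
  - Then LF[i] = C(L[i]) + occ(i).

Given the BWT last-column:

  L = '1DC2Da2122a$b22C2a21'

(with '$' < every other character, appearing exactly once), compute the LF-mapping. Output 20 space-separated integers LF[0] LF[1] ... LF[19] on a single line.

Char counts: '$':1, '1':3, '2':8, 'C':2, 'D':2, 'a':3, 'b':1
C (first-col start): C('$')=0, C('1')=1, C('2')=4, C('C')=12, C('D')=14, C('a')=16, C('b')=19
L[0]='1': occ=0, LF[0]=C('1')+0=1+0=1
L[1]='D': occ=0, LF[1]=C('D')+0=14+0=14
L[2]='C': occ=0, LF[2]=C('C')+0=12+0=12
L[3]='2': occ=0, LF[3]=C('2')+0=4+0=4
L[4]='D': occ=1, LF[4]=C('D')+1=14+1=15
L[5]='a': occ=0, LF[5]=C('a')+0=16+0=16
L[6]='2': occ=1, LF[6]=C('2')+1=4+1=5
L[7]='1': occ=1, LF[7]=C('1')+1=1+1=2
L[8]='2': occ=2, LF[8]=C('2')+2=4+2=6
L[9]='2': occ=3, LF[9]=C('2')+3=4+3=7
L[10]='a': occ=1, LF[10]=C('a')+1=16+1=17
L[11]='$': occ=0, LF[11]=C('$')+0=0+0=0
L[12]='b': occ=0, LF[12]=C('b')+0=19+0=19
L[13]='2': occ=4, LF[13]=C('2')+4=4+4=8
L[14]='2': occ=5, LF[14]=C('2')+5=4+5=9
L[15]='C': occ=1, LF[15]=C('C')+1=12+1=13
L[16]='2': occ=6, LF[16]=C('2')+6=4+6=10
L[17]='a': occ=2, LF[17]=C('a')+2=16+2=18
L[18]='2': occ=7, LF[18]=C('2')+7=4+7=11
L[19]='1': occ=2, LF[19]=C('1')+2=1+2=3

Answer: 1 14 12 4 15 16 5 2 6 7 17 0 19 8 9 13 10 18 11 3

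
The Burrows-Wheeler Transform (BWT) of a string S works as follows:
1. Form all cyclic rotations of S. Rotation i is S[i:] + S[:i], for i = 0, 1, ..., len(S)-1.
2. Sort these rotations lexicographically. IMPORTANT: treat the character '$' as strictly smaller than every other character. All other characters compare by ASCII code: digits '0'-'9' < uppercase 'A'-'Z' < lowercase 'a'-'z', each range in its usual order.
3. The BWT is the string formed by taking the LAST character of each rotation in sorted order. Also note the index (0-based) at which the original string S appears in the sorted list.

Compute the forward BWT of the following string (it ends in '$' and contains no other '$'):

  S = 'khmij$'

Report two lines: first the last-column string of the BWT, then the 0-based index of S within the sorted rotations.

All 6 rotations (rotation i = S[i:]+S[:i]):
  rot[0] = khmij$
  rot[1] = hmij$k
  rot[2] = mij$kh
  rot[3] = ij$khm
  rot[4] = j$khmi
  rot[5] = $khmij
Sorted (with $ < everything):
  sorted[0] = $khmij  (last char: 'j')
  sorted[1] = hmij$k  (last char: 'k')
  sorted[2] = ij$khm  (last char: 'm')
  sorted[3] = j$khmi  (last char: 'i')
  sorted[4] = khmij$  (last char: '$')
  sorted[5] = mij$kh  (last char: 'h')
Last column: jkmi$h
Original string S is at sorted index 4

Answer: jkmi$h
4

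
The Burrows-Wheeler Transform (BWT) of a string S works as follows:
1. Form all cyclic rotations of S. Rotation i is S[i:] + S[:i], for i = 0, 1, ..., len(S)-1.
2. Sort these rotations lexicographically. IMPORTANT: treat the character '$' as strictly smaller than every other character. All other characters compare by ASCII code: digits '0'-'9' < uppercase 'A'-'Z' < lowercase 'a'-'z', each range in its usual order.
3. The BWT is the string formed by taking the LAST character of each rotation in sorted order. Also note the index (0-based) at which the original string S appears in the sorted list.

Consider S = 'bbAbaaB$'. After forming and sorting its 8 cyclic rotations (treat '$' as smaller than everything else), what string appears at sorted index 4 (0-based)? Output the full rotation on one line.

All 8 rotations (rotation i = S[i:]+S[:i]):
  rot[0] = bbAbaaB$
  rot[1] = bAbaaB$b
  rot[2] = AbaaB$bb
  rot[3] = baaB$bbA
  rot[4] = aaB$bbAb
  rot[5] = aB$bbAba
  rot[6] = B$bbAbaa
  rot[7] = $bbAbaaB
Sorted (with $ < everything):
  sorted[0] = $bbAbaaB
  sorted[1] = AbaaB$bb
  sorted[2] = B$bbAbaa
  sorted[3] = aB$bbAba
  sorted[4] = aaB$bbAb
  sorted[5] = bAbaaB$b
  sorted[6] = baaB$bbA
  sorted[7] = bbAbaaB$
sorted[4] = aaB$bbAb

Answer: aaB$bbAb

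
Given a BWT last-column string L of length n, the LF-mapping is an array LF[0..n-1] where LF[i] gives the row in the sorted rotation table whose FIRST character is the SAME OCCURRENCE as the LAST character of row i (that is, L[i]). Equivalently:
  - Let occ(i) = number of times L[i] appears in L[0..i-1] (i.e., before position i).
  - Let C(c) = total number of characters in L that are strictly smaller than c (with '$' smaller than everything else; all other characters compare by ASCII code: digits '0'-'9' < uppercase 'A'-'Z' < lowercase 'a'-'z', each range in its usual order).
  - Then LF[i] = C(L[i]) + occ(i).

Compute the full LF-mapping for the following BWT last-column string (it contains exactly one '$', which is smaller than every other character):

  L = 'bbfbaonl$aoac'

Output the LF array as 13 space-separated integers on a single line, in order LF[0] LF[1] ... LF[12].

Char counts: '$':1, 'a':3, 'b':3, 'c':1, 'f':1, 'l':1, 'n':1, 'o':2
C (first-col start): C('$')=0, C('a')=1, C('b')=4, C('c')=7, C('f')=8, C('l')=9, C('n')=10, C('o')=11
L[0]='b': occ=0, LF[0]=C('b')+0=4+0=4
L[1]='b': occ=1, LF[1]=C('b')+1=4+1=5
L[2]='f': occ=0, LF[2]=C('f')+0=8+0=8
L[3]='b': occ=2, LF[3]=C('b')+2=4+2=6
L[4]='a': occ=0, LF[4]=C('a')+0=1+0=1
L[5]='o': occ=0, LF[5]=C('o')+0=11+0=11
L[6]='n': occ=0, LF[6]=C('n')+0=10+0=10
L[7]='l': occ=0, LF[7]=C('l')+0=9+0=9
L[8]='$': occ=0, LF[8]=C('$')+0=0+0=0
L[9]='a': occ=1, LF[9]=C('a')+1=1+1=2
L[10]='o': occ=1, LF[10]=C('o')+1=11+1=12
L[11]='a': occ=2, LF[11]=C('a')+2=1+2=3
L[12]='c': occ=0, LF[12]=C('c')+0=7+0=7

Answer: 4 5 8 6 1 11 10 9 0 2 12 3 7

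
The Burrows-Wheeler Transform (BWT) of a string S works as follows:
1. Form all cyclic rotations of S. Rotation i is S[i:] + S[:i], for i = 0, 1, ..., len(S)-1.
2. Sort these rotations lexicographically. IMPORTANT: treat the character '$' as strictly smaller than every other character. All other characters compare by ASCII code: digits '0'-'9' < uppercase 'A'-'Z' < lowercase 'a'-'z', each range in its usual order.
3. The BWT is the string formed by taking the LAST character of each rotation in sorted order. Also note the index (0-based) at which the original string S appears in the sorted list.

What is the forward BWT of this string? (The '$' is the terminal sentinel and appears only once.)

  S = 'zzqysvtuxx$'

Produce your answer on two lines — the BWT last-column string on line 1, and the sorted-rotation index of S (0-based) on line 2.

All 11 rotations (rotation i = S[i:]+S[:i]):
  rot[0] = zzqysvtuxx$
  rot[1] = zqysvtuxx$z
  rot[2] = qysvtuxx$zz
  rot[3] = ysvtuxx$zzq
  rot[4] = svtuxx$zzqy
  rot[5] = vtuxx$zzqys
  rot[6] = tuxx$zzqysv
  rot[7] = uxx$zzqysvt
  rot[8] = xx$zzqysvtu
  rot[9] = x$zzqysvtux
  rot[10] = $zzqysvtuxx
Sorted (with $ < everything):
  sorted[0] = $zzqysvtuxx  (last char: 'x')
  sorted[1] = qysvtuxx$zz  (last char: 'z')
  sorted[2] = svtuxx$zzqy  (last char: 'y')
  sorted[3] = tuxx$zzqysv  (last char: 'v')
  sorted[4] = uxx$zzqysvt  (last char: 't')
  sorted[5] = vtuxx$zzqys  (last char: 's')
  sorted[6] = x$zzqysvtux  (last char: 'x')
  sorted[7] = xx$zzqysvtu  (last char: 'u')
  sorted[8] = ysvtuxx$zzq  (last char: 'q')
  sorted[9] = zqysvtuxx$z  (last char: 'z')
  sorted[10] = zzqysvtuxx$  (last char: '$')
Last column: xzyvtsxuqz$
Original string S is at sorted index 10

Answer: xzyvtsxuqz$
10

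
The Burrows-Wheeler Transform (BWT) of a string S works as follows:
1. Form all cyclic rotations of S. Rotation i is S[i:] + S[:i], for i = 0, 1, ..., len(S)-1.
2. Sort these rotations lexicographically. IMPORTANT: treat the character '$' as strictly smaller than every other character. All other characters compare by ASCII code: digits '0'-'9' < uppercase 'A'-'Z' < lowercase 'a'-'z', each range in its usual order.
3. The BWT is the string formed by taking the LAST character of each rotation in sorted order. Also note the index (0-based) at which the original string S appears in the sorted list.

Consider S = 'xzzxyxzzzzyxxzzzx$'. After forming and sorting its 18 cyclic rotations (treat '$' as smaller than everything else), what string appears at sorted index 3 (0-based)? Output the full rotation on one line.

Answer: xyxzzzzyxxzzzx$xzz

Derivation:
All 18 rotations (rotation i = S[i:]+S[:i]):
  rot[0] = xzzxyxzzzzyxxzzzx$
  rot[1] = zzxyxzzzzyxxzzzx$x
  rot[2] = zxyxzzzzyxxzzzx$xz
  rot[3] = xyxzzzzyxxzzzx$xzz
  rot[4] = yxzzzzyxxzzzx$xzzx
  rot[5] = xzzzzyxxzzzx$xzzxy
  rot[6] = zzzzyxxzzzx$xzzxyx
  rot[7] = zzzyxxzzzx$xzzxyxz
  rot[8] = zzyxxzzzx$xzzxyxzz
  rot[9] = zyxxzzzx$xzzxyxzzz
  rot[10] = yxxzzzx$xzzxyxzzzz
  rot[11] = xxzzzx$xzzxyxzzzzy
  rot[12] = xzzzx$xzzxyxzzzzyx
  rot[13] = zzzx$xzzxyxzzzzyxx
  rot[14] = zzx$xzzxyxzzzzyxxz
  rot[15] = zx$xzzxyxzzzzyxxzz
  rot[16] = x$xzzxyxzzzzyxxzzz
  rot[17] = $xzzxyxzzzzyxxzzzx
Sorted (with $ < everything):
  sorted[0] = $xzzxyxzzzzyxxzzzx
  sorted[1] = x$xzzxyxzzzzyxxzzz
  sorted[2] = xxzzzx$xzzxyxzzzzy
  sorted[3] = xyxzzzzyxxzzzx$xzz
  sorted[4] = xzzxyxzzzzyxxzzzx$
  sorted[5] = xzzzx$xzzxyxzzzzyx
  sorted[6] = xzzzzyxxzzzx$xzzxy
  sorted[7] = yxxzzzx$xzzxyxzzzz
  sorted[8] = yxzzzzyxxzzzx$xzzx
  sorted[9] = zx$xzzxyxzzzzyxxzz
  sorted[10] = zxyxzzzzyxxzzzx$xz
  sorted[11] = zyxxzzzx$xzzxyxzzz
  sorted[12] = zzx$xzzxyxzzzzyxxz
  sorted[13] = zzxyxzzzzyxxzzzx$x
  sorted[14] = zzyxxzzzx$xzzxyxzz
  sorted[15] = zzzx$xzzxyxzzzzyxx
  sorted[16] = zzzyxxzzzx$xzzxyxz
  sorted[17] = zzzzyxxzzzx$xzzxyx
sorted[3] = xyxzzzzyxxzzzx$xzz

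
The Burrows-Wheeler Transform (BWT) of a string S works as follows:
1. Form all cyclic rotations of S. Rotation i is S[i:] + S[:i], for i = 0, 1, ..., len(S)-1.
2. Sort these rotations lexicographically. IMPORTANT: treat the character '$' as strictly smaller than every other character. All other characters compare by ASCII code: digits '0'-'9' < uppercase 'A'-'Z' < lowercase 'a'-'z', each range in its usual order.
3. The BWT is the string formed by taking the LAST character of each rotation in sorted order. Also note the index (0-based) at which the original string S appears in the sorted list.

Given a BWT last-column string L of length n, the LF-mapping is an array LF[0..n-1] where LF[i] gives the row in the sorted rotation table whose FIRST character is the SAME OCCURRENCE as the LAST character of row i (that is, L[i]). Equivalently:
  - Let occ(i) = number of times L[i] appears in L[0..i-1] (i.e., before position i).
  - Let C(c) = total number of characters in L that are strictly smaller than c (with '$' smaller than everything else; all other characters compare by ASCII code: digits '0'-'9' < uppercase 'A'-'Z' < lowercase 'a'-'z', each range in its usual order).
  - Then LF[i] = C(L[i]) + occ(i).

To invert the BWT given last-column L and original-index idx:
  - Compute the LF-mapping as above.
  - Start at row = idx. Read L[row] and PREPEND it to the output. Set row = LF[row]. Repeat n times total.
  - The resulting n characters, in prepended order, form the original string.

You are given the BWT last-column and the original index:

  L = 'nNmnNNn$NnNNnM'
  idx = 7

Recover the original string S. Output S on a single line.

Answer: NnNnNNNmNMnnn$

Derivation:
LF mapping: 9 2 8 10 3 4 11 0 5 12 6 7 13 1
Walk LF starting at row 7, prepending L[row]:
  step 1: row=7, L[7]='$', prepend. Next row=LF[7]=0
  step 2: row=0, L[0]='n', prepend. Next row=LF[0]=9
  step 3: row=9, L[9]='n', prepend. Next row=LF[9]=12
  step 4: row=12, L[12]='n', prepend. Next row=LF[12]=13
  step 5: row=13, L[13]='M', prepend. Next row=LF[13]=1
  step 6: row=1, L[1]='N', prepend. Next row=LF[1]=2
  step 7: row=2, L[2]='m', prepend. Next row=LF[2]=8
  step 8: row=8, L[8]='N', prepend. Next row=LF[8]=5
  step 9: row=5, L[5]='N', prepend. Next row=LF[5]=4
  step 10: row=4, L[4]='N', prepend. Next row=LF[4]=3
  step 11: row=3, L[3]='n', prepend. Next row=LF[3]=10
  step 12: row=10, L[10]='N', prepend. Next row=LF[10]=6
  step 13: row=6, L[6]='n', prepend. Next row=LF[6]=11
  step 14: row=11, L[11]='N', prepend. Next row=LF[11]=7
Reversed output: NnNnNNNmNMnnn$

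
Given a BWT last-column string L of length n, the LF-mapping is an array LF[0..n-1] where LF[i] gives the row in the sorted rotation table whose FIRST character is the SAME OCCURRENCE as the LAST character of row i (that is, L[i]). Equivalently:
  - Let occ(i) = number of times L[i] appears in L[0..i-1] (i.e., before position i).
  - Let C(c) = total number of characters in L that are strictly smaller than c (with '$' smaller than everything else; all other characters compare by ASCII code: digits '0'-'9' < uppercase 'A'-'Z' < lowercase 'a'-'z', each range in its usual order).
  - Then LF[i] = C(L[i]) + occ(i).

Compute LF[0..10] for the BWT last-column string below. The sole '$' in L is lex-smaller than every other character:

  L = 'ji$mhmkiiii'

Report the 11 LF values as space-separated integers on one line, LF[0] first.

Answer: 7 2 0 9 1 10 8 3 4 5 6

Derivation:
Char counts: '$':1, 'h':1, 'i':5, 'j':1, 'k':1, 'm':2
C (first-col start): C('$')=0, C('h')=1, C('i')=2, C('j')=7, C('k')=8, C('m')=9
L[0]='j': occ=0, LF[0]=C('j')+0=7+0=7
L[1]='i': occ=0, LF[1]=C('i')+0=2+0=2
L[2]='$': occ=0, LF[2]=C('$')+0=0+0=0
L[3]='m': occ=0, LF[3]=C('m')+0=9+0=9
L[4]='h': occ=0, LF[4]=C('h')+0=1+0=1
L[5]='m': occ=1, LF[5]=C('m')+1=9+1=10
L[6]='k': occ=0, LF[6]=C('k')+0=8+0=8
L[7]='i': occ=1, LF[7]=C('i')+1=2+1=3
L[8]='i': occ=2, LF[8]=C('i')+2=2+2=4
L[9]='i': occ=3, LF[9]=C('i')+3=2+3=5
L[10]='i': occ=4, LF[10]=C('i')+4=2+4=6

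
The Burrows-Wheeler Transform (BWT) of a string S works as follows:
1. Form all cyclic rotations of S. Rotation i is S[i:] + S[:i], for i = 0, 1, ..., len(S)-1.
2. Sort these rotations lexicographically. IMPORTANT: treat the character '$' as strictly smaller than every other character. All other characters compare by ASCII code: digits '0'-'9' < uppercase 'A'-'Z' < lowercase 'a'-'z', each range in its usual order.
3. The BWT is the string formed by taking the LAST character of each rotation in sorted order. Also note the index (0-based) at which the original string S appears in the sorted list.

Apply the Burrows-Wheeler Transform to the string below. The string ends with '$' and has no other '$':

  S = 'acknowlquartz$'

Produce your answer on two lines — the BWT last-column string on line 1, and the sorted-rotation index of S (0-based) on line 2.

Answer: z$uacwknlarqot
1

Derivation:
All 14 rotations (rotation i = S[i:]+S[:i]):
  rot[0] = acknowlquartz$
  rot[1] = cknowlquartz$a
  rot[2] = knowlquartz$ac
  rot[3] = nowlquartz$ack
  rot[4] = owlquartz$ackn
  rot[5] = wlquartz$ackno
  rot[6] = lquartz$acknow
  rot[7] = quartz$acknowl
  rot[8] = uartz$acknowlq
  rot[9] = artz$acknowlqu
  rot[10] = rtz$acknowlqua
  rot[11] = tz$acknowlquar
  rot[12] = z$acknowlquart
  rot[13] = $acknowlquartz
Sorted (with $ < everything):
  sorted[0] = $acknowlquartz  (last char: 'z')
  sorted[1] = acknowlquartz$  (last char: '$')
  sorted[2] = artz$acknowlqu  (last char: 'u')
  sorted[3] = cknowlquartz$a  (last char: 'a')
  sorted[4] = knowlquartz$ac  (last char: 'c')
  sorted[5] = lquartz$acknow  (last char: 'w')
  sorted[6] = nowlquartz$ack  (last char: 'k')
  sorted[7] = owlquartz$ackn  (last char: 'n')
  sorted[8] = quartz$acknowl  (last char: 'l')
  sorted[9] = rtz$acknowlqua  (last char: 'a')
  sorted[10] = tz$acknowlquar  (last char: 'r')
  sorted[11] = uartz$acknowlq  (last char: 'q')
  sorted[12] = wlquartz$ackno  (last char: 'o')
  sorted[13] = z$acknowlquart  (last char: 't')
Last column: z$uacwknlarqot
Original string S is at sorted index 1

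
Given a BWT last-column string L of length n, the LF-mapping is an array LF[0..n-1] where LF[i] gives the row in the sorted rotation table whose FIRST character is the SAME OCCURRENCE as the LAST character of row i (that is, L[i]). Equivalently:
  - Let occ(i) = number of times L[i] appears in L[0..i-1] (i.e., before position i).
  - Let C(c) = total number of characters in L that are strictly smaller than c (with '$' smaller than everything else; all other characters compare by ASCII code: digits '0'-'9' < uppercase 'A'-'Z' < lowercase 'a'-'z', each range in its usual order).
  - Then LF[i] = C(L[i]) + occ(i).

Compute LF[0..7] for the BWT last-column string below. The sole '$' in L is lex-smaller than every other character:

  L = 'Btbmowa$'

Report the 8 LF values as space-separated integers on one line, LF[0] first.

Answer: 1 6 3 4 5 7 2 0

Derivation:
Char counts: '$':1, 'B':1, 'a':1, 'b':1, 'm':1, 'o':1, 't':1, 'w':1
C (first-col start): C('$')=0, C('B')=1, C('a')=2, C('b')=3, C('m')=4, C('o')=5, C('t')=6, C('w')=7
L[0]='B': occ=0, LF[0]=C('B')+0=1+0=1
L[1]='t': occ=0, LF[1]=C('t')+0=6+0=6
L[2]='b': occ=0, LF[2]=C('b')+0=3+0=3
L[3]='m': occ=0, LF[3]=C('m')+0=4+0=4
L[4]='o': occ=0, LF[4]=C('o')+0=5+0=5
L[5]='w': occ=0, LF[5]=C('w')+0=7+0=7
L[6]='a': occ=0, LF[6]=C('a')+0=2+0=2
L[7]='$': occ=0, LF[7]=C('$')+0=0+0=0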